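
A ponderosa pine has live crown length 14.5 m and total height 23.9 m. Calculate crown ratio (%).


Formula: Crown Ratio = (Crown Length / Total Height) * 100
CR = (14.5 m / 23.9 m) * 100
CR = 0.6067 * 100 = 60.7%

60.7


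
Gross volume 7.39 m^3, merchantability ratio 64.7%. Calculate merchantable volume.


Formula: MV = V_total * (merchantable_pct / 100)
Merchantable fraction = 64.7% / 100 = 0.647
MV = 7.39 m^3 * 0.647 = 4.781 m^3

4.781


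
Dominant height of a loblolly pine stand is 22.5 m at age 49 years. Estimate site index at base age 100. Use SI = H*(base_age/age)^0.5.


Formula: SI = H_dom * (base_age / age)^0.5
Age ratio = 100 / 49 = 2.04082
sqrt(age_ratio) = 1.42857
SI = 22.5 * 1.42857 = 32.1 m

32.1


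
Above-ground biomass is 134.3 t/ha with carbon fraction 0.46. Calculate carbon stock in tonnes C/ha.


Formula: Carbon Stock = Biomass * Carbon Fraction
C = 134.3 t/ha * 0.46
C = 61.8 t C/ha

61.8


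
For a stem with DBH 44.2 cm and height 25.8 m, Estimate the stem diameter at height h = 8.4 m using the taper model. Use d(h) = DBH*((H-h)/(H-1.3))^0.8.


Taper: d(h) = DBH * ((H - h) / (H - 1.3))^0.8
Numerator = H - h = 25.8 - 8.4 = 17.4 m
Denominator = H - 1.3 = 25.8 - 1.3 = 24.5 m
Ratio = 17.4 / 24.5 = 0.7102
d = 44.2 * 0.7102^0.8 = 33.6 cm

33.6


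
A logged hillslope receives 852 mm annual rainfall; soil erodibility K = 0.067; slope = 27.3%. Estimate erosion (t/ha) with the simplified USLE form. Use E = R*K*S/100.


Formula: E = R * K * S / 100  (simplified USLE)
R * K = 852 * 0.067 = 57.084
E = 57.084 * 27.3 / 100 = 15.58 t/ha

15.58


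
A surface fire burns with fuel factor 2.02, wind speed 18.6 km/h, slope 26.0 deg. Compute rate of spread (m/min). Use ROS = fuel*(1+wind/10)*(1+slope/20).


Formula: ROS = fuel * (1 + wind/10) * (1 + slope/20)
Wind factor = 1 + 18.6/10 = 2.86
Slope factor = 1 + 26.0/20 = 2.3
ROS = 2.02 * 2.86 * 2.3 = 13.29 m/min

13.29


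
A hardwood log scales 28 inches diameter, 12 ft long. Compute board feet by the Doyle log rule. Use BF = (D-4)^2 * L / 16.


Doyle: BF = (D - 4)^2 * L / 16
Adjusted diameter = 28 - 4 = 24 in
(D-4)^2 = 24^2 = 576
BF = 576 * 12 / 16 = 432 BF

432


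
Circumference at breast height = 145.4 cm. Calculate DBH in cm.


Formula: DBH = C / pi
DBH = 145.4 / pi
pi = 3.14159...
DBH = 46.3 cm

46.3


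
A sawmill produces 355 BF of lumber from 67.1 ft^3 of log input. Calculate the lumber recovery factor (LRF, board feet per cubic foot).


Formula: LRF = Lumber Output (BF) / Log Input (ft^3)
LRF = 355 BF / 67.1 ft^3
LRF = 5.29 BF/ft^3

5.29


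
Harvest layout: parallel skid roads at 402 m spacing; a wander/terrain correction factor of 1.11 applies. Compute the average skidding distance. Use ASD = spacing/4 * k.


Formula: ASD = (spacing / 4) * correction
Uncorrected distance = spacing / 4 = 402 / 4 = 100.5 m
ASD = 100.5 * 1.11 = 112 m

112


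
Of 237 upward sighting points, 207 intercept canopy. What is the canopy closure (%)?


Formula: Canopy closure = covered points / total points * 100
Closure = 207 / 237 * 100
Closure = 0.8734 * 100 = 87.3%

87.3


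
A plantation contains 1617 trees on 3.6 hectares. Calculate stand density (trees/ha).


Formula: Stand Density = N_trees / Area_ha
Density = 1617 trees / 3.6 ha
Density = 449 trees/ha

449


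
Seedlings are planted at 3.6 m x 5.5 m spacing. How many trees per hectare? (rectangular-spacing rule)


Formula: TPH = 10000 m^2/ha / (spacing_x * spacing_y)
Area per tree = 3.6 m * 5.5 m = 19.8 m^2
TPH = 10000 / 19.8 = 505 trees/ha

505


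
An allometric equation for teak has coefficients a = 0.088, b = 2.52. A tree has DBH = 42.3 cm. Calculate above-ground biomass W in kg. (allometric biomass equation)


Formula: W = a * DBH^b  (allometric power law)
DBH^b = 42.3^2.52 = 12542.3156
W = 0.088 * 12542.3156 = 1103.7 kg

1103.7


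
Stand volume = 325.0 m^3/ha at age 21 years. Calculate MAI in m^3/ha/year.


Formula: MAI = Total Volume / Stand Age
MAI = 325.0 m^3/ha / 21 years
MAI = 15.48 m^3/ha/year

15.48


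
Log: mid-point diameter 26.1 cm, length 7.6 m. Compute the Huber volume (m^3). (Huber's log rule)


Huber: V = Am * L,  Am = pi*(Dm/200)^2
Am = pi*(26.1/200)^2 = 0.053502 m^2
V = 0.053502*7.6 = 0.4066 m^3

0.4066


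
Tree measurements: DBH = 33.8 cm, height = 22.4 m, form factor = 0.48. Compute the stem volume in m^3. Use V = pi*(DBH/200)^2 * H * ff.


Formula: V = pi * (DBH/200)^2 * H * ff
Radius = DBH/200 = 33.8/200 = 0.169 m
Radius^2 = 0.169^2 = 0.028561 m^2
V = pi * 0.028561 * 22.4 * 0.48
V = 0.965 m^3

0.965


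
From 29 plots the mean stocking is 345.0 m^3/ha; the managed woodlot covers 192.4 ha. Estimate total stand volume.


Formula: Total Volume = Mean Volume per ha * Total Area
Total Volume = 345.0 m^3/ha * 192.4 ha
Total Volume = 66378 m^3

66378


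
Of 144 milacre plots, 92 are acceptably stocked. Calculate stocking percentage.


Formula: Stocking % = stocked plots / total plots * 100
Stocking = 92 / 144 * 100
Stocking = 0.6389 * 100 = 63.9%

63.9


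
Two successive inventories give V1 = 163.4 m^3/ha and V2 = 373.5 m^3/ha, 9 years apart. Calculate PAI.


Formula: PAI = (V_T2 - V_T1) / (T2 - T1)
Volume increment = 373.5 - 163.4 = 210.1 m^3/ha
PAI = 210.1 / 9 = 23.34 m^3/ha/year

23.34


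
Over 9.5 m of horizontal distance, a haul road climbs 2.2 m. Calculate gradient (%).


Formula: Gradient = rise / run * 100
Gradient = 2.2 / 9.5 * 100 = 23.2%

23.2


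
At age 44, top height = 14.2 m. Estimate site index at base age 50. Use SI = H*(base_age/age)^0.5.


Formula: SI = H_dom * (base_age / age)^0.5
Age ratio = 50 / 44 = 1.13636
sqrt(age_ratio) = 1.066
SI = 14.2 * 1.066 = 15.1 m

15.1


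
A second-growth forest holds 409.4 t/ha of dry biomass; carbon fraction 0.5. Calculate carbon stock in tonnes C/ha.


Formula: Carbon Stock = Biomass * Carbon Fraction
C = 409.4 t/ha * 0.5
C = 204.7 t C/ha

204.7


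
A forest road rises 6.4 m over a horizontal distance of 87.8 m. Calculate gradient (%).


Formula: Gradient = rise / run * 100
Gradient = 6.4 / 87.8 * 100 = 7.3%

7.3


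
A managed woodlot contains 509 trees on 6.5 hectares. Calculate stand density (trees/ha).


Formula: Stand Density = N_trees / Area_ha
Density = 509 trees / 6.5 ha
Density = 78 trees/ha

78


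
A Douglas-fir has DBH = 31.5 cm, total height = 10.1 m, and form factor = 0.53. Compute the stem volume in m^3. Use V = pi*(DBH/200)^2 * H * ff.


Formula: V = pi * (DBH/200)^2 * H * ff
Radius = DBH/200 = 31.5/200 = 0.1575 m
Radius^2 = 0.1575^2 = 0.02480625 m^2
V = pi * 0.02480625 * 10.1 * 0.53
V = 0.417 m^3

0.417


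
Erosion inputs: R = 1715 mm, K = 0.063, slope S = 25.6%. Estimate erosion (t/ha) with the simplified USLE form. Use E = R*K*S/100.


Formula: E = R * K * S / 100  (simplified USLE)
R * K = 1715 * 0.063 = 108.045
E = 108.045 * 25.6 / 100 = 27.66 t/ha

27.66


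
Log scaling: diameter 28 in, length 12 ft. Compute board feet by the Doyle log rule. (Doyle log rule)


Doyle: BF = (D - 4)^2 * L / 16
Adjusted diameter = 28 - 4 = 24 in
(D-4)^2 = 24^2 = 576
BF = 576 * 12 / 16 = 432 BF

432


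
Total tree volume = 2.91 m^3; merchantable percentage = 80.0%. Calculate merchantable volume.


Formula: MV = V_total * (merchantable_pct / 100)
Merchantable fraction = 80.0% / 100 = 0.8
MV = 2.91 m^3 * 0.8 = 2.328 m^3

2.328


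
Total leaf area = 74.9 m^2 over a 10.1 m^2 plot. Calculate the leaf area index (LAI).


Formula: LAI = total leaf area / ground area  (dimensionless)
LAI = 74.9 m^2 / 10.1 m^2
LAI = 7.42

7.42


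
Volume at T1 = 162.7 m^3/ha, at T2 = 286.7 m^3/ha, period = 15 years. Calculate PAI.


Formula: PAI = (V_T2 - V_T1) / (T2 - T1)
Volume increment = 286.7 - 162.7 = 124.0 m^3/ha
PAI = 124.0 / 15 = 8.27 m^3/ha/year

8.27


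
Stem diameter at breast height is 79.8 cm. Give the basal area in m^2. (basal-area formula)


Formula: BA = pi * (DBH/2)^2 / 10000  (cm^2 to m^2)
Radius = DBH/2 = 79.8/2 = 39.9 cm
BA = pi * 39.9^2 / 10000
   = 5001.4469 cm^2 / 10000
   = 0.5001 m^2

0.5001


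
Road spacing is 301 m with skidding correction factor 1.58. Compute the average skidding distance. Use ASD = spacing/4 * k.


Formula: ASD = (spacing / 4) * correction
Uncorrected distance = spacing / 4 = 301 / 4 = 75.25 m
ASD = 75.25 * 1.58 = 119 m

119


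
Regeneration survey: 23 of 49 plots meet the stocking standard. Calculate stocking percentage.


Formula: Stocking % = stocked plots / total plots * 100
Stocking = 23 / 49 * 100
Stocking = 0.4694 * 100 = 46.9%

46.9


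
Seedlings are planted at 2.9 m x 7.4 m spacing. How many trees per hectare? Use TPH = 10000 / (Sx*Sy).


Formula: TPH = 10000 m^2/ha / (spacing_x * spacing_y)
Area per tree = 2.9 m * 7.4 m = 21.46 m^2
TPH = 10000 / 21.46 = 466 trees/ha

466


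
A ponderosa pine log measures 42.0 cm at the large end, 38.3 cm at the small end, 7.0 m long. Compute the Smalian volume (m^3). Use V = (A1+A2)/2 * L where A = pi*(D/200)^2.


Smalian: V = (A1 + A2)/2 * L,  A = pi*(D/200)^2
A1 = pi*(42.0/200)^2 = 0.138544 m^2
A2 = pi*(38.3/200)^2 = 0.115209 m^2
V = (0.138544+0.115209)/2*7.0 = 0.8881 m^3

0.8881


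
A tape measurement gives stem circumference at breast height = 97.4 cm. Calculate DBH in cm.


Formula: DBH = C / pi
DBH = 97.4 / pi
pi = 3.14159...
DBH = 31.0 cm

31.0


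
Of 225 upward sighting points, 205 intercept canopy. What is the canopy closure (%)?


Formula: Canopy closure = covered points / total points * 100
Closure = 205 / 225 * 100
Closure = 0.9111 * 100 = 91.1%

91.1


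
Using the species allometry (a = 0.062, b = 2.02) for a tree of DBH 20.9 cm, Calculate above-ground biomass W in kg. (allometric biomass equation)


Formula: W = a * DBH^b  (allometric power law)
DBH^b = 20.9^2.02 = 464.1897
W = 0.062 * 464.1897 = 28.8 kg

28.8


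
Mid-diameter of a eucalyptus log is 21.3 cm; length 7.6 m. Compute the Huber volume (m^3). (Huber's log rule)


Huber: V = Am * L,  Am = pi*(Dm/200)^2
Am = pi*(21.3/200)^2 = 0.035633 m^2
V = 0.035633*7.6 = 0.2708 m^3

0.2708


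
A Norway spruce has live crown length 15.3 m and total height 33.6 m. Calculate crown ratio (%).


Formula: Crown Ratio = (Crown Length / Total Height) * 100
CR = (15.3 m / 33.6 m) * 100
CR = 0.4554 * 100 = 45.5%

45.5


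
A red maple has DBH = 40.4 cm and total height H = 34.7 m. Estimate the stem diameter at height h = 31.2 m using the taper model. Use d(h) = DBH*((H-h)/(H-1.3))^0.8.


Taper: d(h) = DBH * ((H - h) / (H - 1.3))^0.8
Numerator = H - h = 34.7 - 31.2 = 3.5 m
Denominator = H - 1.3 = 34.7 - 1.3 = 33.4 m
Ratio = 3.5 / 33.4 = 0.10479
d = 40.4 * 0.10479^0.8 = 6.6 cm

6.6


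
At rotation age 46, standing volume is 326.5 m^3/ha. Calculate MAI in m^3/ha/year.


Formula: MAI = Total Volume / Stand Age
MAI = 326.5 m^3/ha / 46 years
MAI = 7.1 m^3/ha/year

7.1


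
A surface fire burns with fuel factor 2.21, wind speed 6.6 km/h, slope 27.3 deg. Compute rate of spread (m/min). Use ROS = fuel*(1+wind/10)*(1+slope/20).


Formula: ROS = fuel * (1 + wind/10) * (1 + slope/20)
Wind factor = 1 + 6.6/10 = 1.66
Slope factor = 1 + 27.3/20 = 2.365
ROS = 2.21 * 1.66 * 2.365 = 8.68 m/min

8.68


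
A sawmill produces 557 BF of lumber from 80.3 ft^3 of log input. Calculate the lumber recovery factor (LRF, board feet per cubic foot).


Formula: LRF = Lumber Output (BF) / Log Input (ft^3)
LRF = 557 BF / 80.3 ft^3
LRF = 6.94 BF/ft^3

6.94


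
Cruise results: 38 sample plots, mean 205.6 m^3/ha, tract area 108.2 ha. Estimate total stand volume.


Formula: Total Volume = Mean Volume per ha * Total Area
Total Volume = 205.6 m^3/ha * 108.2 ha
Total Volume = 22246 m^3

22246


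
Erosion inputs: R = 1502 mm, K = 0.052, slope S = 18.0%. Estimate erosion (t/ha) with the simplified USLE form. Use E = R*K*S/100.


Formula: E = R * K * S / 100  (simplified USLE)
R * K = 1502 * 0.052 = 78.104
E = 78.104 * 18.0 / 100 = 14.06 t/ha

14.06


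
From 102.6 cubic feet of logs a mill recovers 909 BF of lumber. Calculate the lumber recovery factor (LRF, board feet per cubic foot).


Formula: LRF = Lumber Output (BF) / Log Input (ft^3)
LRF = 909 BF / 102.6 ft^3
LRF = 8.86 BF/ft^3

8.86


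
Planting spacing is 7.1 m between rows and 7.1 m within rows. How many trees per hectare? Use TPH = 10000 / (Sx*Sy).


Formula: TPH = 10000 m^2/ha / (spacing_x * spacing_y)
Area per tree = 7.1 m * 7.1 m = 50.41 m^2
TPH = 10000 / 50.41 = 198 trees/ha

198


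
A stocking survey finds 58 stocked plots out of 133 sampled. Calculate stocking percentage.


Formula: Stocking % = stocked plots / total plots * 100
Stocking = 58 / 133 * 100
Stocking = 0.4361 * 100 = 43.6%

43.6


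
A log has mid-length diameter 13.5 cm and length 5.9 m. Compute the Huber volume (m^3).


Huber: V = Am * L,  Am = pi*(Dm/200)^2
Am = pi*(13.5/200)^2 = 0.014314 m^2
V = 0.014314*5.9 = 0.0845 m^3

0.0845


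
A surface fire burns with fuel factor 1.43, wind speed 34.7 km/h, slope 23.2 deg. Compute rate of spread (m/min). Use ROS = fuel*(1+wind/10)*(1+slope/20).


Formula: ROS = fuel * (1 + wind/10) * (1 + slope/20)
Wind factor = 1 + 34.7/10 = 4.47
Slope factor = 1 + 23.2/20 = 2.16
ROS = 1.43 * 4.47 * 2.16 = 13.81 m/min

13.81


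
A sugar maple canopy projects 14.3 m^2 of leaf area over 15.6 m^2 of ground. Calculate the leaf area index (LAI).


Formula: LAI = total leaf area / ground area  (dimensionless)
LAI = 14.3 m^2 / 15.6 m^2
LAI = 0.92

0.92


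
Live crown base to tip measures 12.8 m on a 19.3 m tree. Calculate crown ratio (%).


Formula: Crown Ratio = (Crown Length / Total Height) * 100
CR = (12.8 m / 19.3 m) * 100
CR = 0.6632 * 100 = 66.3%

66.3


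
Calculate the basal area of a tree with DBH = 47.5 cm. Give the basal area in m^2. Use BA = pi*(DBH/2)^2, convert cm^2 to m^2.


Formula: BA = pi * (DBH/2)^2 / 10000  (cm^2 to m^2)
Radius = DBH/2 = 47.5/2 = 23.75 cm
BA = pi * 23.75^2 / 10000
   = 1772.0546 cm^2 / 10000
   = 0.1772 m^2

0.1772


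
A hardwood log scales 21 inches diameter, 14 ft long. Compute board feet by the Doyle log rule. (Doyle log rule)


Doyle: BF = (D - 4)^2 * L / 16
Adjusted diameter = 21 - 4 = 17 in
(D-4)^2 = 17^2 = 289
BF = 289 * 14 / 16 = 253 BF

253


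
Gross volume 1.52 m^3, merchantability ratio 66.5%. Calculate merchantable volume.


Formula: MV = V_total * (merchantable_pct / 100)
Merchantable fraction = 66.5% / 100 = 0.665
MV = 1.52 m^3 * 0.665 = 1.011 m^3

1.011


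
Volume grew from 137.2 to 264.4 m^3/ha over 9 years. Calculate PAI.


Formula: PAI = (V_T2 - V_T1) / (T2 - T1)
Volume increment = 264.4 - 137.2 = 127.2 m^3/ha
PAI = 127.2 / 9 = 14.13 m^3/ha/year

14.13


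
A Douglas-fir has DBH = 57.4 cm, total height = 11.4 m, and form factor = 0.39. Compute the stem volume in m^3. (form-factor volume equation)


Formula: V = pi * (DBH/200)^2 * H * ff
Radius = DBH/200 = 57.4/200 = 0.287 m
Radius^2 = 0.287^2 = 0.082369 m^2
V = pi * 0.082369 * 11.4 * 0.39
V = 1.15 m^3

1.15


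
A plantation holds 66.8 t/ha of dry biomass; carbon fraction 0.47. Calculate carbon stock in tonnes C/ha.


Formula: Carbon Stock = Biomass * Carbon Fraction
C = 66.8 t/ha * 0.47
C = 31.4 t C/ha

31.4


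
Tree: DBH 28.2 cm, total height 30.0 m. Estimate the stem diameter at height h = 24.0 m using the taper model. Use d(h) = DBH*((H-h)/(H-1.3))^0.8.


Taper: d(h) = DBH * ((H - h) / (H - 1.3))^0.8
Numerator = H - h = 30.0 - 24.0 = 6.0 m
Denominator = H - 1.3 = 30.0 - 1.3 = 28.7 m
Ratio = 6.0 / 28.7 = 0.20906
d = 28.2 * 0.20906^0.8 = 8.1 cm

8.1


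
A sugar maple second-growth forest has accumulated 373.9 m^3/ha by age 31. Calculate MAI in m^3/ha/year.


Formula: MAI = Total Volume / Stand Age
MAI = 373.9 m^3/ha / 31 years
MAI = 12.06 m^3/ha/year

12.06


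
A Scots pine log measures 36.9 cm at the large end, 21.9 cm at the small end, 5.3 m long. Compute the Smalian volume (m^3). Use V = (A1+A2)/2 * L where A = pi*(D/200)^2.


Smalian: V = (A1 + A2)/2 * L,  A = pi*(D/200)^2
A1 = pi*(36.9/200)^2 = 0.106941 m^2
A2 = pi*(21.9/200)^2 = 0.037668 m^2
V = (0.106941+0.037668)/2*5.3 = 0.3832 m^3

0.3832


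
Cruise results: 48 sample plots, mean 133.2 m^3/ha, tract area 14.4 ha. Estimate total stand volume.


Formula: Total Volume = Mean Volume per ha * Total Area
Total Volume = 133.2 m^3/ha * 14.4 ha
Total Volume = 1918 m^3

1918


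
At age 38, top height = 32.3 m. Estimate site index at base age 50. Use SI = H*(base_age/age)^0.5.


Formula: SI = H_dom * (base_age / age)^0.5
Age ratio = 50 / 38 = 1.31579
sqrt(age_ratio) = 1.14708
SI = 32.3 * 1.14708 = 37.1 m

37.1


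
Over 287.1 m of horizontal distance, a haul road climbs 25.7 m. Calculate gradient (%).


Formula: Gradient = rise / run * 100
Gradient = 25.7 / 287.1 * 100 = 9.0%

9.0


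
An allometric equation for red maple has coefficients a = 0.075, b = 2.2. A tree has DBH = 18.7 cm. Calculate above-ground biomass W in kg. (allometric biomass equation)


Formula: W = a * DBH^b  (allometric power law)
DBH^b = 18.7^2.2 = 628.1329
W = 0.075 * 628.1329 = 47.1 kg

47.1


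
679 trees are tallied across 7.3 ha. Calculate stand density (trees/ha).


Formula: Stand Density = N_trees / Area_ha
Density = 679 trees / 7.3 ha
Density = 93 trees/ha

93


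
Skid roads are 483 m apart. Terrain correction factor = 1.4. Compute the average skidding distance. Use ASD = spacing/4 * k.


Formula: ASD = (spacing / 4) * correction
Uncorrected distance = spacing / 4 = 483 / 4 = 120.75 m
ASD = 120.75 * 1.4 = 169 m

169


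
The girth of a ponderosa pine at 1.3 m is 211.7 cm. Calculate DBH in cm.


Formula: DBH = C / pi
DBH = 211.7 / pi
pi = 3.14159...
DBH = 67.4 cm

67.4


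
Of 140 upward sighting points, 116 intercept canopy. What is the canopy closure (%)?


Formula: Canopy closure = covered points / total points * 100
Closure = 116 / 140 * 100
Closure = 0.8286 * 100 = 82.9%

82.9


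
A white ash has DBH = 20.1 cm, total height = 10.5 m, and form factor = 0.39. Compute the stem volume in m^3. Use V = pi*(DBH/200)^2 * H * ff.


Formula: V = pi * (DBH/200)^2 * H * ff
Radius = DBH/200 = 20.1/200 = 0.1005 m
Radius^2 = 0.1005^2 = 0.01010025 m^2
V = pi * 0.01010025 * 10.5 * 0.39
V = 0.13 m^3

0.13


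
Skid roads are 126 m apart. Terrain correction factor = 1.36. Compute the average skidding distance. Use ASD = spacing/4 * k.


Formula: ASD = (spacing / 4) * correction
Uncorrected distance = spacing / 4 = 126 / 4 = 31.5 m
ASD = 31.5 * 1.36 = 43 m

43


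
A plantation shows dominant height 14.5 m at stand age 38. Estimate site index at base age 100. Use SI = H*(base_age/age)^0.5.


Formula: SI = H_dom * (base_age / age)^0.5
Age ratio = 100 / 38 = 2.63158
sqrt(age_ratio) = 1.62221
SI = 14.5 * 1.62221 = 23.5 m

23.5


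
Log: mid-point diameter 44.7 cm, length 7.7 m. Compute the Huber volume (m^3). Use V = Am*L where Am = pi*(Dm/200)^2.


Huber: V = Am * L,  Am = pi*(Dm/200)^2
Am = pi*(44.7/200)^2 = 0.15693 m^2
V = 0.15693*7.7 = 1.2084 m^3

1.2084


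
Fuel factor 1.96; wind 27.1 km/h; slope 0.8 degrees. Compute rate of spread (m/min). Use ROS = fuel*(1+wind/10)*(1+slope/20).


Formula: ROS = fuel * (1 + wind/10) * (1 + slope/20)
Wind factor = 1 + 27.1/10 = 3.71
Slope factor = 1 + 0.8/20 = 1.04
ROS = 1.96 * 3.71 * 1.04 = 7.56 m/min

7.56


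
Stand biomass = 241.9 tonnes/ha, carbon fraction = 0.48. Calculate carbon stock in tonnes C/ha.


Formula: Carbon Stock = Biomass * Carbon Fraction
C = 241.9 t/ha * 0.48
C = 116.1 t C/ha

116.1


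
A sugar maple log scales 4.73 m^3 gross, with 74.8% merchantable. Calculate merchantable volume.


Formula: MV = V_total * (merchantable_pct / 100)
Merchantable fraction = 74.8% / 100 = 0.748
MV = 4.73 m^3 * 0.748 = 3.538 m^3

3.538


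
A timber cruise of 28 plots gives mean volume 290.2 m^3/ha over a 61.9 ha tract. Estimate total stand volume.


Formula: Total Volume = Mean Volume per ha * Total Area
Total Volume = 290.2 m^3/ha * 61.9 ha
Total Volume = 17963 m^3

17963


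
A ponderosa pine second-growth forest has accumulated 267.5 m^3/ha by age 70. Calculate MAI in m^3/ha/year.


Formula: MAI = Total Volume / Stand Age
MAI = 267.5 m^3/ha / 70 years
MAI = 3.82 m^3/ha/year

3.82


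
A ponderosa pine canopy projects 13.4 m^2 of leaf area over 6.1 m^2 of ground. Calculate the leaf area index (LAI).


Formula: LAI = total leaf area / ground area  (dimensionless)
LAI = 13.4 m^2 / 6.1 m^2
LAI = 2.2

2.2


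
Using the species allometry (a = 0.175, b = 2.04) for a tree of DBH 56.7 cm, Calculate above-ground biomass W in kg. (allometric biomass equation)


Formula: W = a * DBH^b  (allometric power law)
DBH^b = 56.7^2.04 = 3778.4131
W = 0.175 * 3778.4131 = 661.2 kg

661.2


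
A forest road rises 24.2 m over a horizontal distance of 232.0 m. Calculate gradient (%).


Formula: Gradient = rise / run * 100
Gradient = 24.2 / 232.0 * 100 = 10.4%

10.4


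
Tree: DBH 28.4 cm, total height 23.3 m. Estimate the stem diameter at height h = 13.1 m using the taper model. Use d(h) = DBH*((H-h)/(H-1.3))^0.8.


Taper: d(h) = DBH * ((H - h) / (H - 1.3))^0.8
Numerator = H - h = 23.3 - 13.1 = 10.2 m
Denominator = H - 1.3 = 23.3 - 1.3 = 22.0 m
Ratio = 10.2 / 22.0 = 0.46364
d = 28.4 * 0.46364^0.8 = 15.4 cm

15.4


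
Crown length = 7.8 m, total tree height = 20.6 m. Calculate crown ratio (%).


Formula: Crown Ratio = (Crown Length / Total Height) * 100
CR = (7.8 m / 20.6 m) * 100
CR = 0.3786 * 100 = 37.9%

37.9


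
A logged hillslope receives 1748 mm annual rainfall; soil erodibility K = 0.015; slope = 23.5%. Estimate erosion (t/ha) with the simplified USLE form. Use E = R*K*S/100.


Formula: E = R * K * S / 100  (simplified USLE)
R * K = 1748 * 0.015 = 26.22
E = 26.22 * 23.5 / 100 = 6.16 t/ha

6.16


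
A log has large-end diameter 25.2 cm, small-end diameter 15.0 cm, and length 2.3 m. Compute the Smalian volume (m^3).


Smalian: V = (A1 + A2)/2 * L,  A = pi*(D/200)^2
A1 = pi*(25.2/200)^2 = 0.049876 m^2
A2 = pi*(15.0/200)^2 = 0.017671 m^2
V = (0.049876+0.017671)/2*2.3 = 0.0777 m^3

0.0777


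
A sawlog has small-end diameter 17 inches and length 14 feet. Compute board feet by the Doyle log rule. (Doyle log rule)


Doyle: BF = (D - 4)^2 * L / 16
Adjusted diameter = 17 - 4 = 13 in
(D-4)^2 = 13^2 = 169
BF = 169 * 14 / 16 = 148 BF

148


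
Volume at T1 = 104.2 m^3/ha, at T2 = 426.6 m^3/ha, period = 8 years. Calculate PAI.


Formula: PAI = (V_T2 - V_T1) / (T2 - T1)
Volume increment = 426.6 - 104.2 = 322.4 m^3/ha
PAI = 322.4 / 8 = 40.3 m^3/ha/year

40.3


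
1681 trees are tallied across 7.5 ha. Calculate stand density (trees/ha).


Formula: Stand Density = N_trees / Area_ha
Density = 1681 trees / 7.5 ha
Density = 224 trees/ha

224


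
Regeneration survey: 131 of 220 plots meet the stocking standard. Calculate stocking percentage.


Formula: Stocking % = stocked plots / total plots * 100
Stocking = 131 / 220 * 100
Stocking = 0.5955 * 100 = 59.5%

59.5


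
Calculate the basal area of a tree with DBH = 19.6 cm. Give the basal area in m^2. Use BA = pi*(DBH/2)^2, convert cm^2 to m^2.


Formula: BA = pi * (DBH/2)^2 / 10000  (cm^2 to m^2)
Radius = DBH/2 = 19.6/2 = 9.8 cm
BA = pi * 9.8^2 / 10000
   = 301.7186 cm^2 / 10000
   = 0.0302 m^2

0.0302


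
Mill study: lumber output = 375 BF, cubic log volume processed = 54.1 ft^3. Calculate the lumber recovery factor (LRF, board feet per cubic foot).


Formula: LRF = Lumber Output (BF) / Log Input (ft^3)
LRF = 375 BF / 54.1 ft^3
LRF = 6.93 BF/ft^3

6.93


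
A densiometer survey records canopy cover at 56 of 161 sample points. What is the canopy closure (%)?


Formula: Canopy closure = covered points / total points * 100
Closure = 56 / 161 * 100
Closure = 0.3478 * 100 = 34.8%

34.8


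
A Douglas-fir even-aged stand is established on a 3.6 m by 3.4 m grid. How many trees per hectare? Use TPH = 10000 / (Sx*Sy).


Formula: TPH = 10000 m^2/ha / (spacing_x * spacing_y)
Area per tree = 3.6 m * 3.4 m = 12.24 m^2
TPH = 10000 / 12.24 = 817 trees/ha

817


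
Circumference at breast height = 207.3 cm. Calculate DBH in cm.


Formula: DBH = C / pi
DBH = 207.3 / pi
pi = 3.14159...
DBH = 66.0 cm

66.0


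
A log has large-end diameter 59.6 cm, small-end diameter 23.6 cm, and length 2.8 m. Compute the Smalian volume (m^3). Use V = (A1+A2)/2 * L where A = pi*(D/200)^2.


Smalian: V = (A1 + A2)/2 * L,  A = pi*(D/200)^2
A1 = pi*(59.6/200)^2 = 0.278986 m^2
A2 = pi*(23.6/200)^2 = 0.043744 m^2
V = (0.278986+0.043744)/2*2.8 = 0.4518 m^3

0.4518


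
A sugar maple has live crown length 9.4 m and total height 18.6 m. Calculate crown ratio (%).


Formula: Crown Ratio = (Crown Length / Total Height) * 100
CR = (9.4 m / 18.6 m) * 100
CR = 0.5054 * 100 = 50.5%

50.5


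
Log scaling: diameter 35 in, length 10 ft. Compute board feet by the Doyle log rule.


Doyle: BF = (D - 4)^2 * L / 16
Adjusted diameter = 35 - 4 = 31 in
(D-4)^2 = 31^2 = 961
BF = 961 * 10 / 16 = 601 BF

601


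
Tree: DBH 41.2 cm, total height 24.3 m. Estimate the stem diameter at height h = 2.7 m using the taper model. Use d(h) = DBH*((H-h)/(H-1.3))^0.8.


Taper: d(h) = DBH * ((H - h) / (H - 1.3))^0.8
Numerator = H - h = 24.3 - 2.7 = 21.6 m
Denominator = H - 1.3 = 24.3 - 1.3 = 23.0 m
Ratio = 21.6 / 23.0 = 0.93913
d = 41.2 * 0.93913^0.8 = 39.2 cm

39.2


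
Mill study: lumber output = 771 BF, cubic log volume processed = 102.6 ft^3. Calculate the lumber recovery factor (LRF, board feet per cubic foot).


Formula: LRF = Lumber Output (BF) / Log Input (ft^3)
LRF = 771 BF / 102.6 ft^3
LRF = 7.51 BF/ft^3

7.51


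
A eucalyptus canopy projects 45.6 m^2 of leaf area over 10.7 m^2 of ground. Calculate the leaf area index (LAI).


Formula: LAI = total leaf area / ground area  (dimensionless)
LAI = 45.6 m^2 / 10.7 m^2
LAI = 4.26

4.26


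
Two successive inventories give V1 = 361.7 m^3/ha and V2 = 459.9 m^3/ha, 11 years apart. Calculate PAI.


Formula: PAI = (V_T2 - V_T1) / (T2 - T1)
Volume increment = 459.9 - 361.7 = 98.2 m^3/ha
PAI = 98.2 / 11 = 8.93 m^3/ha/year

8.93


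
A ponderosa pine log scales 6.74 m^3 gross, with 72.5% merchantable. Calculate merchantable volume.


Formula: MV = V_total * (merchantable_pct / 100)
Merchantable fraction = 72.5% / 100 = 0.725
MV = 6.74 m^3 * 0.725 = 4.887 m^3

4.887


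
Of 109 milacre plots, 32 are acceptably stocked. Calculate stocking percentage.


Formula: Stocking % = stocked plots / total plots * 100
Stocking = 32 / 109 * 100
Stocking = 0.2936 * 100 = 29.4%

29.4


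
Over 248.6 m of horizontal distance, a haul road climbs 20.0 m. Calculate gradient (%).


Formula: Gradient = rise / run * 100
Gradient = 20.0 / 248.6 * 100 = 8.0%

8.0


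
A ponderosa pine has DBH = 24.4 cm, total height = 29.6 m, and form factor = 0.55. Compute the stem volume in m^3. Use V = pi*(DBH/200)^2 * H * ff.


Formula: V = pi * (DBH/200)^2 * H * ff
Radius = DBH/200 = 24.4/200 = 0.122 m
Radius^2 = 0.122^2 = 0.014884 m^2
V = pi * 0.014884 * 29.6 * 0.55
V = 0.761 m^3

0.761


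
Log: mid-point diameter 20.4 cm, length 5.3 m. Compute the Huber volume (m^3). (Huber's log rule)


Huber: V = Am * L,  Am = pi*(Dm/200)^2
Am = pi*(20.4/200)^2 = 0.032685 m^2
V = 0.032685*5.3 = 0.1732 m^3

0.1732


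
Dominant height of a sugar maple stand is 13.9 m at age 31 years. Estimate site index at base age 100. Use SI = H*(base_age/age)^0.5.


Formula: SI = H_dom * (base_age / age)^0.5
Age ratio = 100 / 31 = 3.22581
sqrt(age_ratio) = 1.79605
SI = 13.9 * 1.79605 = 25.0 m

25.0


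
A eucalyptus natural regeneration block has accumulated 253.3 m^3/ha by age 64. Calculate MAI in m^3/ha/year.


Formula: MAI = Total Volume / Stand Age
MAI = 253.3 m^3/ha / 64 years
MAI = 3.96 m^3/ha/year

3.96


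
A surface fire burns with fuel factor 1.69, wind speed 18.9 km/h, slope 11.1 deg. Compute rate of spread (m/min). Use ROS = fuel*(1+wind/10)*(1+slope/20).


Formula: ROS = fuel * (1 + wind/10) * (1 + slope/20)
Wind factor = 1 + 18.9/10 = 2.89
Slope factor = 1 + 11.1/20 = 1.555
ROS = 1.69 * 2.89 * 1.555 = 7.59 m/min

7.59


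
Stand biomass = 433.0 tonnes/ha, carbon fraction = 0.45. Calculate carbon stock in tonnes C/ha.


Formula: Carbon Stock = Biomass * Carbon Fraction
C = 433.0 t/ha * 0.45
C = 194.9 t C/ha

194.9


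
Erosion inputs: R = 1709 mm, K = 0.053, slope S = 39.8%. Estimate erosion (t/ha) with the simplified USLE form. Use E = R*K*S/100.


Formula: E = R * K * S / 100  (simplified USLE)
R * K = 1709 * 0.053 = 90.577
E = 90.577 * 39.8 / 100 = 36.05 t/ha

36.05


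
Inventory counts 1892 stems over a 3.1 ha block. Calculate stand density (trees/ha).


Formula: Stand Density = N_trees / Area_ha
Density = 1892 trees / 3.1 ha
Density = 610 trees/ha

610


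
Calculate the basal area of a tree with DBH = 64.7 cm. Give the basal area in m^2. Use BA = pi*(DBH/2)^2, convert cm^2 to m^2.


Formula: BA = pi * (DBH/2)^2 / 10000  (cm^2 to m^2)
Radius = DBH/2 = 64.7/2 = 32.35 cm
BA = pi * 32.35^2 / 10000
   = 3287.7474 cm^2 / 10000
   = 0.3288 m^2

0.3288


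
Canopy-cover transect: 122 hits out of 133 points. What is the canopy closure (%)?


Formula: Canopy closure = covered points / total points * 100
Closure = 122 / 133 * 100
Closure = 0.9173 * 100 = 91.7%

91.7


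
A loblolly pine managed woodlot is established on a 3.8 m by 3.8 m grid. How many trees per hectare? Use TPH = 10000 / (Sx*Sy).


Formula: TPH = 10000 m^2/ha / (spacing_x * spacing_y)
Area per tree = 3.8 m * 3.8 m = 14.44 m^2
TPH = 10000 / 14.44 = 693 trees/ha

693


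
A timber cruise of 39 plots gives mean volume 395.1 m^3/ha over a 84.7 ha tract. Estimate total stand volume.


Formula: Total Volume = Mean Volume per ha * Total Area
Total Volume = 395.1 m^3/ha * 84.7 ha
Total Volume = 33465 m^3

33465


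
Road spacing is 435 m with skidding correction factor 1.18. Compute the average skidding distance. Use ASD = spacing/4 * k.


Formula: ASD = (spacing / 4) * correction
Uncorrected distance = spacing / 4 = 435 / 4 = 108.75 m
ASD = 108.75 * 1.18 = 128 m

128


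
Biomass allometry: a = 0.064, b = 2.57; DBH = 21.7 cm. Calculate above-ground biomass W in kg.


Formula: W = a * DBH^b  (allometric power law)
DBH^b = 21.7^2.57 = 2720.8307
W = 0.064 * 2720.8307 = 174.1 kg

174.1


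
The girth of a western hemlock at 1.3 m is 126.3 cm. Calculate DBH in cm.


Formula: DBH = C / pi
DBH = 126.3 / pi
pi = 3.14159...
DBH = 40.2 cm

40.2


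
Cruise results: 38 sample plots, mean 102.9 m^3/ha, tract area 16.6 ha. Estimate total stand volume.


Formula: Total Volume = Mean Volume per ha * Total Area
Total Volume = 102.9 m^3/ha * 16.6 ha
Total Volume = 1708 m^3

1708


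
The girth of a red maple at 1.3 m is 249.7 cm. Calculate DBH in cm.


Formula: DBH = C / pi
DBH = 249.7 / pi
pi = 3.14159...
DBH = 79.5 cm

79.5


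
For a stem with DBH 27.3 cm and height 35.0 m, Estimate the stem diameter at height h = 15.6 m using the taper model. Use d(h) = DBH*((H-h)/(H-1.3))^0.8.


Taper: d(h) = DBH * ((H - h) / (H - 1.3))^0.8
Numerator = H - h = 35.0 - 15.6 = 19.4 m
Denominator = H - 1.3 = 35.0 - 1.3 = 33.7 m
Ratio = 19.4 / 33.7 = 0.57567
d = 27.3 * 0.57567^0.8 = 17.6 cm

17.6


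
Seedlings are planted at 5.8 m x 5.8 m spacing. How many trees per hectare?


Formula: TPH = 10000 m^2/ha / (spacing_x * spacing_y)
Area per tree = 5.8 m * 5.8 m = 33.64 m^2
TPH = 10000 / 33.64 = 297 trees/ha

297


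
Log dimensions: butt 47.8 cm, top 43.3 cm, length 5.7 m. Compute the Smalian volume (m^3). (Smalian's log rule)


Smalian: V = (A1 + A2)/2 * L,  A = pi*(D/200)^2
A1 = pi*(47.8/200)^2 = 0.179451 m^2
A2 = pi*(43.3/200)^2 = 0.147254 m^2
V = (0.179451+0.147254)/2*5.7 = 0.9311 m^3

0.9311


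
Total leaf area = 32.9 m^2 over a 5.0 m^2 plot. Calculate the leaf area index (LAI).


Formula: LAI = total leaf area / ground area  (dimensionless)
LAI = 32.9 m^2 / 5.0 m^2
LAI = 6.58

6.58


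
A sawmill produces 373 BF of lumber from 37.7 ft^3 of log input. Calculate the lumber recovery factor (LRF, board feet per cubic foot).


Formula: LRF = Lumber Output (BF) / Log Input (ft^3)
LRF = 373 BF / 37.7 ft^3
LRF = 9.89 BF/ft^3

9.89


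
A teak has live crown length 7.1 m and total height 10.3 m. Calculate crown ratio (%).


Formula: Crown Ratio = (Crown Length / Total Height) * 100
CR = (7.1 m / 10.3 m) * 100
CR = 0.6893 * 100 = 68.9%

68.9


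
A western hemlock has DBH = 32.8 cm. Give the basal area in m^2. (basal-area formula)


Formula: BA = pi * (DBH/2)^2 / 10000  (cm^2 to m^2)
Radius = DBH/2 = 32.8/2 = 16.4 cm
BA = pi * 16.4^2 / 10000
   = 844.9628 cm^2 / 10000
   = 0.0845 m^2

0.0845


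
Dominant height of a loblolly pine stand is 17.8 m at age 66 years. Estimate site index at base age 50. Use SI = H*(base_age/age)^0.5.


Formula: SI = H_dom * (base_age / age)^0.5
Age ratio = 50 / 66 = 0.75758
sqrt(age_ratio) = 0.87039
SI = 17.8 * 0.87039 = 15.5 m

15.5


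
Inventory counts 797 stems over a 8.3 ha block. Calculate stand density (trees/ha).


Formula: Stand Density = N_trees / Area_ha
Density = 797 trees / 8.3 ha
Density = 96 trees/ha

96


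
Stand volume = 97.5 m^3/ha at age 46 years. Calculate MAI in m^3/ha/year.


Formula: MAI = Total Volume / Stand Age
MAI = 97.5 m^3/ha / 46 years
MAI = 2.12 m^3/ha/year

2.12


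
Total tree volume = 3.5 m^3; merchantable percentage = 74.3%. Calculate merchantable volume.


Formula: MV = V_total * (merchantable_pct / 100)
Merchantable fraction = 74.3% / 100 = 0.743
MV = 3.5 m^3 * 0.743 = 2.601 m^3

2.601


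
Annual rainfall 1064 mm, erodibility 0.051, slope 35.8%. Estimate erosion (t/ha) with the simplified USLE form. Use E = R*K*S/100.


Formula: E = R * K * S / 100  (simplified USLE)
R * K = 1064 * 0.051 = 54.264
E = 54.264 * 35.8 / 100 = 19.43 t/ha

19.43


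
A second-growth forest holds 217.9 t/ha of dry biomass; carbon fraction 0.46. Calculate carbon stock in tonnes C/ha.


Formula: Carbon Stock = Biomass * Carbon Fraction
C = 217.9 t/ha * 0.46
C = 100.2 t C/ha

100.2


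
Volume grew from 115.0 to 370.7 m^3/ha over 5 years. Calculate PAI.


Formula: PAI = (V_T2 - V_T1) / (T2 - T1)
Volume increment = 370.7 - 115.0 = 255.7 m^3/ha
PAI = 255.7 / 5 = 51.14 m^3/ha/year

51.14


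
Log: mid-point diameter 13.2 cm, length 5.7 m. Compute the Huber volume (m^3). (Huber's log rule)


Huber: V = Am * L,  Am = pi*(Dm/200)^2
Am = pi*(13.2/200)^2 = 0.013685 m^2
V = 0.013685*5.7 = 0.078 m^3

0.078


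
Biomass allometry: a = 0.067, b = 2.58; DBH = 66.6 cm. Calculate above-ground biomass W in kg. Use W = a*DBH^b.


Formula: W = a * DBH^b  (allometric power law)
DBH^b = 66.6^2.58 = 50648.1412
W = 0.067 * 50648.1412 = 3393.4 kg

3393.4


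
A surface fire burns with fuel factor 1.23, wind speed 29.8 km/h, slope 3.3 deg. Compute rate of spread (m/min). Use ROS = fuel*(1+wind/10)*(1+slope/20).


Formula: ROS = fuel * (1 + wind/10) * (1 + slope/20)
Wind factor = 1 + 29.8/10 = 3.98
Slope factor = 1 + 3.3/20 = 1.165
ROS = 1.23 * 3.98 * 1.165 = 5.7 m/min

5.7


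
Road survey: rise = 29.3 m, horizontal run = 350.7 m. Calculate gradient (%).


Formula: Gradient = rise / run * 100
Gradient = 29.3 / 350.7 * 100 = 8.4%

8.4


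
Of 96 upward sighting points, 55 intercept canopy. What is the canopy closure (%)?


Formula: Canopy closure = covered points / total points * 100
Closure = 55 / 96 * 100
Closure = 0.5729 * 100 = 57.3%

57.3


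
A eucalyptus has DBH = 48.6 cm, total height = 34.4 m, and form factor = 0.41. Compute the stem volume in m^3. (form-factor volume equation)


Formula: V = pi * (DBH/200)^2 * H * ff
Radius = DBH/200 = 48.6/200 = 0.243 m
Radius^2 = 0.243^2 = 0.059049 m^2
V = pi * 0.059049 * 34.4 * 0.41
V = 2.616 m^3

2.616


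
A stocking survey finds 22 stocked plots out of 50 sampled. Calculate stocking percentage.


Formula: Stocking % = stocked plots / total plots * 100
Stocking = 22 / 50 * 100
Stocking = 0.44 * 100 = 44.0%

44.0


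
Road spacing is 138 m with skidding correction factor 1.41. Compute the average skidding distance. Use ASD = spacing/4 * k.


Formula: ASD = (spacing / 4) * correction
Uncorrected distance = spacing / 4 = 138 / 4 = 34.5 m
ASD = 34.5 * 1.41 = 49 m

49


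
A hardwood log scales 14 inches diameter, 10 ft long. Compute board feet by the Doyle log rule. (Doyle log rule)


Doyle: BF = (D - 4)^2 * L / 16
Adjusted diameter = 14 - 4 = 10 in
(D-4)^2 = 10^2 = 100
BF = 100 * 10 / 16 = 63 BF

63


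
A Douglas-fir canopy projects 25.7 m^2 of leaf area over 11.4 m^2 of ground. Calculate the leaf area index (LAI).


Formula: LAI = total leaf area / ground area  (dimensionless)
LAI = 25.7 m^2 / 11.4 m^2
LAI = 2.25

2.25


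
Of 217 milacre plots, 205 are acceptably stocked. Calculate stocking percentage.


Formula: Stocking % = stocked plots / total plots * 100
Stocking = 205 / 217 * 100
Stocking = 0.9447 * 100 = 94.5%

94.5


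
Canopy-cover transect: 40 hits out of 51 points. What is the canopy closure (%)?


Formula: Canopy closure = covered points / total points * 100
Closure = 40 / 51 * 100
Closure = 0.7843 * 100 = 78.4%

78.4


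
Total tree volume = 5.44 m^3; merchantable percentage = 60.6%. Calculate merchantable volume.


Formula: MV = V_total * (merchantable_pct / 100)
Merchantable fraction = 60.6% / 100 = 0.606
MV = 5.44 m^3 * 0.606 = 3.297 m^3

3.297


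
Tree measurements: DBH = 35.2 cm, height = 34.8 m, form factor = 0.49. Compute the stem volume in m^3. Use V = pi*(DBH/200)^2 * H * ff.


Formula: V = pi * (DBH/200)^2 * H * ff
Radius = DBH/200 = 35.2/200 = 0.176 m
Radius^2 = 0.176^2 = 0.030976 m^2
V = pi * 0.030976 * 34.8 * 0.49
V = 1.659 m^3

1.659


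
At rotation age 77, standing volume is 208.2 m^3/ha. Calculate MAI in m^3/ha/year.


Formula: MAI = Total Volume / Stand Age
MAI = 208.2 m^3/ha / 77 years
MAI = 2.7 m^3/ha/year

2.7


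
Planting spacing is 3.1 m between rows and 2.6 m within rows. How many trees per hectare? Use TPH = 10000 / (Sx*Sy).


Formula: TPH = 10000 m^2/ha / (spacing_x * spacing_y)
Area per tree = 3.1 m * 2.6 m = 8.06 m^2
TPH = 10000 / 8.06 = 1241 trees/ha

1241


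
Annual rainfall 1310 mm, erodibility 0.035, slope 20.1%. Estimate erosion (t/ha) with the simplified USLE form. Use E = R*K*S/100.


Formula: E = R * K * S / 100  (simplified USLE)
R * K = 1310 * 0.035 = 45.85
E = 45.85 * 20.1 / 100 = 9.22 t/ha

9.22


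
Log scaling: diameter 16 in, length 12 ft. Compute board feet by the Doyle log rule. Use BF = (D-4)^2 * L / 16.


Doyle: BF = (D - 4)^2 * L / 16
Adjusted diameter = 16 - 4 = 12 in
(D-4)^2 = 12^2 = 144
BF = 144 * 12 / 16 = 108 BF

108


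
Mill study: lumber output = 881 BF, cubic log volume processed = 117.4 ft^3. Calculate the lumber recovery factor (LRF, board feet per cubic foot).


Formula: LRF = Lumber Output (BF) / Log Input (ft^3)
LRF = 881 BF / 117.4 ft^3
LRF = 7.5 BF/ft^3

7.5


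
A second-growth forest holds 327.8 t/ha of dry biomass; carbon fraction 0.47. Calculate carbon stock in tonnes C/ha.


Formula: Carbon Stock = Biomass * Carbon Fraction
C = 327.8 t/ha * 0.47
C = 154.1 t C/ha

154.1


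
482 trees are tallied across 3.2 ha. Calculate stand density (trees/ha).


Formula: Stand Density = N_trees / Area_ha
Density = 482 trees / 3.2 ha
Density = 151 trees/ha

151


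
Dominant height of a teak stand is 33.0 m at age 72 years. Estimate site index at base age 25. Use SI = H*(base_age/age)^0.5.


Formula: SI = H_dom * (base_age / age)^0.5
Age ratio = 25 / 72 = 0.34722
sqrt(age_ratio) = 0.58926
SI = 33.0 * 0.58926 = 19.4 m

19.4


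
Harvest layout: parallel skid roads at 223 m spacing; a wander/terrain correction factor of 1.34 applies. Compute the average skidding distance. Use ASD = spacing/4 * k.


Formula: ASD = (spacing / 4) * correction
Uncorrected distance = spacing / 4 = 223 / 4 = 55.75 m
ASD = 55.75 * 1.34 = 75 m

75
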